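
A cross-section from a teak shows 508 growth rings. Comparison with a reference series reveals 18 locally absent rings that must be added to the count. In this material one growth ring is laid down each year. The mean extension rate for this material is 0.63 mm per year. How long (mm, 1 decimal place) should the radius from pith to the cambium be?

True growth ring count = 508 + 18 = 526.
Length ≈ 0.63 × 526 = 331.4 mm.

331.4 mm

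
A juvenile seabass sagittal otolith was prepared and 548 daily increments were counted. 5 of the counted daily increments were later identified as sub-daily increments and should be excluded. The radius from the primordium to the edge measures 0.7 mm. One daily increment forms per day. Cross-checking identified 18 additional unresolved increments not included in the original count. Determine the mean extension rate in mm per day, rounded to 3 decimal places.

Adjusted count: 548 − 5 + 18 = 561 daily increments.
Mean rate = 0.7 mm / 561 days ≈ 0.001 mm per day.

0.001 mm per day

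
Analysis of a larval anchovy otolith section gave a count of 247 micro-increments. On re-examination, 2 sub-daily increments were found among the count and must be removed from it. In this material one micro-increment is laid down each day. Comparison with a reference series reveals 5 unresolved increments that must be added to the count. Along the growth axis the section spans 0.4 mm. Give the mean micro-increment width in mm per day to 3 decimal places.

0.002 mm per day

True micro-increment count = 247 − 2 + 5 = 250.
Mean rate = 0.4 mm / 250 days ≈ 0.002 mm per day.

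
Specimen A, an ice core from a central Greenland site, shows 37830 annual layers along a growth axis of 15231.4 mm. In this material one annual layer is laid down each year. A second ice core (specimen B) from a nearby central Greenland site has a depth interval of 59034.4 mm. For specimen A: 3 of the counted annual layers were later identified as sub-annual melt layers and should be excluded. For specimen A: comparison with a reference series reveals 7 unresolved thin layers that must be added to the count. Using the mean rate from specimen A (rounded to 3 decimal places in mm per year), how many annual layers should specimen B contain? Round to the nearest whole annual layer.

146487 annual layers

Specimen A: adjusted count: 37830 − 3 + 7 = 37834 annual layers.
A: Extension rate ≈ 15231.4 / 37834 = 0.403 mm per year.
B spans 59034.4 / 0.403 = 146487.34 years ≈ 146487 annual layers.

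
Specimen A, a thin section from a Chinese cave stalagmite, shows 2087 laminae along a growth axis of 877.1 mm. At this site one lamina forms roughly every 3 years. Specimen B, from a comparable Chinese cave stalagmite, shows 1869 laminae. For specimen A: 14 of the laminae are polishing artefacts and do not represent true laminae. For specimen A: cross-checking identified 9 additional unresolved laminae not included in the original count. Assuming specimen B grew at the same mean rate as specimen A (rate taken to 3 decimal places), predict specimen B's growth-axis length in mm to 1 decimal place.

785.0 mm

Specimen A: after corrections the count is 2087 − 14 + 9 = 2082 laminae.
Specimen A: 2082 laminae at 3 years each span 2082 × 3 = 6246 years.
A: Mean rate = 877.1 mm / 6246 years ≈ 0.140 mm/yr.
Specimen B: at 3 years per lamina, 1869 × 3 = 5607 years. For B, 0.140 mm/year × 5607 years = 785.0 mm.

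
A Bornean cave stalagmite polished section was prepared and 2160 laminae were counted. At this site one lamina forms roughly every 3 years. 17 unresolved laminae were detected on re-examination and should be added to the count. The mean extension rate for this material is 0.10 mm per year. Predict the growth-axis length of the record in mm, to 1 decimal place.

653.1 mm

True lamina count = 2160 + 17 = 2177.
2177 laminae at 3 years each span 2177 × 3 = 6531 years.
6531 years at 0.10 mm/year gives 0.10 × 6531 = 653.1 mm.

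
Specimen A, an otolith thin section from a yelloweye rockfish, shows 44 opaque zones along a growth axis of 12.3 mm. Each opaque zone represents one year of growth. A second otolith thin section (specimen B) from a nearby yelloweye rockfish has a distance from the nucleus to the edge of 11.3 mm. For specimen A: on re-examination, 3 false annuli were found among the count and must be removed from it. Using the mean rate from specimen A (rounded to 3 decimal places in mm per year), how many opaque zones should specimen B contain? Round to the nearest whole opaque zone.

Specimen A: adjusted count: 44 − 3 = 41 opaque zones.
A: Mean rate = 12.3 mm / 41 years ≈ 0.300 mm/year.
For B, 11.3 / 0.300 = 37.67 years ≈ 38 opaque zones.

38 opaque zones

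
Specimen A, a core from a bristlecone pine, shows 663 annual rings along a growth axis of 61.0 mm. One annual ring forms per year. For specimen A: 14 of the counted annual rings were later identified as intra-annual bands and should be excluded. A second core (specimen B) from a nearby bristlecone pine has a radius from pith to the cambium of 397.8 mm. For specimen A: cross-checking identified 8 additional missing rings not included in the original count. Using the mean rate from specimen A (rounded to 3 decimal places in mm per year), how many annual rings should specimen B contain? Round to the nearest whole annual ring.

4277 annual rings

Specimen A: after corrections the count is 663 − 14 + 8 = 657 annual rings.
A: Extension rate ≈ 61.0 / 657 = 0.093 mm/yr.
B spans 397.8 / 0.093 = 4277.42 years ≈ 4277 annual rings.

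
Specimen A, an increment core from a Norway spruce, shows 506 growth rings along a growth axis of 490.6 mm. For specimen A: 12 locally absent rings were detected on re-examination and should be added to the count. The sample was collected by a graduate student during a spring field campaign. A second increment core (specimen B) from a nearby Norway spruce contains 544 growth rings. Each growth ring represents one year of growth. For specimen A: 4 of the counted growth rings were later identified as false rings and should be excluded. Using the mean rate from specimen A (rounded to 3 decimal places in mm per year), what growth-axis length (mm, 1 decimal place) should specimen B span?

519.0 mm

Specimen A: true growth ring count = 506 − 4 + 12 = 514.
A: Mean rate = 490.6 mm / 514 years ≈ 0.954 mm/year.
B's length ≈ 0.954 × 544 = 519.0 mm.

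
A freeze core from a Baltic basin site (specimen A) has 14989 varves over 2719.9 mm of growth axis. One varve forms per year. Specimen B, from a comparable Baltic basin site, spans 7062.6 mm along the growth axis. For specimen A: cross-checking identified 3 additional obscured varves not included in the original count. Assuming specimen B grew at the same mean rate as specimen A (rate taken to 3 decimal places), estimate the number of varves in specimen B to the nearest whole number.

Specimen A: correcting the raw count gives 14989 + 3 = 14992 true varves.
A: Extension rate ≈ 2719.9 / 14992 = 0.181 mm/year.
For B, 7062.6 / 0.181 = 39019.89 years ≈ 39020 varves.

39020 varves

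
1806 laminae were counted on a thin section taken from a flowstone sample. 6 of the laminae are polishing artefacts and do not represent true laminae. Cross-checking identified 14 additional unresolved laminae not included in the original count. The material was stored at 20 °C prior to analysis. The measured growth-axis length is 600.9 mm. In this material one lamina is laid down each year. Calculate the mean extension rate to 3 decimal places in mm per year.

0.331 mm per year

Adjusted count: 1806 − 6 + 14 = 1814 laminae.
Mean rate = 600.9 mm / 1814 years ≈ 0.331 mm per year.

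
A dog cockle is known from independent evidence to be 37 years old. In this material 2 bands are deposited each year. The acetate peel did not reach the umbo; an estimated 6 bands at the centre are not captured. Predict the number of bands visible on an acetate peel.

Expected bands: 37 × 2 = 74.
Less the 6 uncaptured bands: 74 − 6 = 68.

68 bands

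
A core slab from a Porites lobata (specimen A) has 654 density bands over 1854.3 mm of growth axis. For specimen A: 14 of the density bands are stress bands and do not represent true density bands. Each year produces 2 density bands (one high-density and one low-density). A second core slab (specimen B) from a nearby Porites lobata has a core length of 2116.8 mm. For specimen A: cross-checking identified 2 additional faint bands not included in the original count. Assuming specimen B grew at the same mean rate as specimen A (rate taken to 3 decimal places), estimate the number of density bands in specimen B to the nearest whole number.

733 density bands

Specimen A: after corrections the count is 654 − 14 + 2 = 642 density bands.
Specimen A: dividing by 2 density bands per year: 642 / 2 = 321 years.
A: Mean rate = 1854.3 mm / 321 years ≈ 5.777 mm/yr.
For B, 2116.8 / 5.777 = 366.42 years; at 2 density bands per year that is 366.42 × 2 ≈ 733 density bands.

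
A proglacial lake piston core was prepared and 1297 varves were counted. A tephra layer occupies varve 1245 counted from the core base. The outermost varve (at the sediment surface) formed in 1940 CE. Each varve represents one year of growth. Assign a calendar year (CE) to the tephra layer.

The tephra layer sits at varve 1245 from the core base, so 1297 − 1245 = 52 varves formed after it.
Counting back 52 years from 1940 CE places the tephra layer in 1940 − 52 = 1888 CE.

1888 CE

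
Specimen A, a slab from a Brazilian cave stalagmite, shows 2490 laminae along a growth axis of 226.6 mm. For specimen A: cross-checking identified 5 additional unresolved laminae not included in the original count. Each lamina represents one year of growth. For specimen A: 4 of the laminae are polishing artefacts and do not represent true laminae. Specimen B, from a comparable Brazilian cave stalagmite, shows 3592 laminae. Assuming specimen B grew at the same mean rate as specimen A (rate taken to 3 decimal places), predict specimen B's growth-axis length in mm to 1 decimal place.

326.9 mm

Specimen A: adjusted count: 2490 − 4 + 5 = 2491 laminae.
A: 226.6 mm over 2491 years gives 226.6 / 2491 ≈ 0.091 mm per year.
B's length ≈ 0.091 × 3592 = 326.9 mm.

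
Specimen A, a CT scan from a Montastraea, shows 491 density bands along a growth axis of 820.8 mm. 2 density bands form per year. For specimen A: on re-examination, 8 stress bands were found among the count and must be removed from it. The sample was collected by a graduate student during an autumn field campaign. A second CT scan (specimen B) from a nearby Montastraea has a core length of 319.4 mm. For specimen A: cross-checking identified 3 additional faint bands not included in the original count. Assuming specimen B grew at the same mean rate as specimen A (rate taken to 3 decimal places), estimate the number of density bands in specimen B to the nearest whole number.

Specimen A: true density band count = 491 − 8 + 3 = 486.
Specimen A: with 2 density bands per year, 486 / 2 = 243 years.
A: 820.8 mm over 243 years gives 820.8 / 243 ≈ 3.378 mm/year.
B spans 319.4 / 3.378 = 94.55 years; at 2 density bands per year that is 94.55 × 2 ≈ 189 density bands.

189 density bands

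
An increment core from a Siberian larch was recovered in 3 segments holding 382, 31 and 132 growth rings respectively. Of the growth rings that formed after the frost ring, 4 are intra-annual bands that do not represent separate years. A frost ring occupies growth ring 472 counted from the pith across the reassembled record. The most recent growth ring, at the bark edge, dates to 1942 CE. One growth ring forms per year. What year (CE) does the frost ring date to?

1873 CE

Total growth rings = 382 + 31 + 132 = 545.
The frost ring sits at growth ring 472 from the pith, so 545 − 472 = 73 growth rings formed after it.
Removing the 4 false growth rings leaves 73 − 4 = 69 true growth rings beyond the frost ring.
1942 − 69 = 1873 CE.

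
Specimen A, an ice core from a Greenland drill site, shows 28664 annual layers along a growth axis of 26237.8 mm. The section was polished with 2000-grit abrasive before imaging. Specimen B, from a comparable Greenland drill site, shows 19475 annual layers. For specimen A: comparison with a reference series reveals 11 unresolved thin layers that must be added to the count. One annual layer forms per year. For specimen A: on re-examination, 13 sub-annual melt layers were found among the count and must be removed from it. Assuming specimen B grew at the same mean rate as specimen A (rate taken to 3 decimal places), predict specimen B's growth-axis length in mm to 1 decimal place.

Specimen A: true annual layer count = 28664 − 13 + 11 = 28662.
A: Mean rate = 26237.8 mm / 28662 years ≈ 0.915 mm/yr.
Length of B = 0.915 × 19475 = 17819.6 mm.

17819.6 mm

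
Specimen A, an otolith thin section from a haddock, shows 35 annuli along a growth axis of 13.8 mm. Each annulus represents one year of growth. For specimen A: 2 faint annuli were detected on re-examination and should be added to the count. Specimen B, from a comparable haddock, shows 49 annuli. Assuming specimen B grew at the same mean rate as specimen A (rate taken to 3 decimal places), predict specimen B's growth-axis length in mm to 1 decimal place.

Specimen A: true annulus count = 35 + 2 = 37.
A: 13.8 mm over 37 years gives 13.8 / 37 ≈ 0.373 mm/yr.
For B, 0.373 mm/year × 49 years = 18.3 mm.

18.3 mm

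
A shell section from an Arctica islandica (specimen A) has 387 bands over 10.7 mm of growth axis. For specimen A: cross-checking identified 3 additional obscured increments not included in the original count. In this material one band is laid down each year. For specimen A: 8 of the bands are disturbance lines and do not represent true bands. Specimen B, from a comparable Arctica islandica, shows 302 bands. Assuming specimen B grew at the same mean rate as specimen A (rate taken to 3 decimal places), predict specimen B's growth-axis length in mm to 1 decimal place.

Specimen A: true band count = 387 − 8 + 3 = 382.
A: Mean rate = 10.7 mm / 382 years ≈ 0.028 mm per year.
B's length ≈ 0.028 × 302 = 8.5 mm.

8.5 mm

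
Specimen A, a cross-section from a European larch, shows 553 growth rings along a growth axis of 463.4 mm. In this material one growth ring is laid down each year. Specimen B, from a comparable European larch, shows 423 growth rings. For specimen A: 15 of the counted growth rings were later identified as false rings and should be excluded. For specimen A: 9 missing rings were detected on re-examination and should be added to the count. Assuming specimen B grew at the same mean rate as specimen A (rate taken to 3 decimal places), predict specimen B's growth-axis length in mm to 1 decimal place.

Specimen A: correcting the raw count gives 553 − 15 + 9 = 547 true growth rings.
A: Mean rate = 463.4 mm / 547 years ≈ 0.847 mm/year.
B's length ≈ 0.847 × 423 = 358.3 mm.

358.3 mm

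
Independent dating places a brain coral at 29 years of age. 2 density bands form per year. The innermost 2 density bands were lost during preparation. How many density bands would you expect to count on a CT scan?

Expected density bands: 29 × 2 = 58.
Less the 2 uncaptured density bands: 58 − 2 = 56.

56 density bands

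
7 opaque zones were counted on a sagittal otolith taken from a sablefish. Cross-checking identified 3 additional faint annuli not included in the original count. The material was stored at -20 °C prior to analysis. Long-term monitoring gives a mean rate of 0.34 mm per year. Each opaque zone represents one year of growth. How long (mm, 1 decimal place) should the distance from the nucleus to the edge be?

True opaque zone count = 7 + 3 = 10.
Length ≈ 0.34 × 10 = 3.4 mm.

3.4 mm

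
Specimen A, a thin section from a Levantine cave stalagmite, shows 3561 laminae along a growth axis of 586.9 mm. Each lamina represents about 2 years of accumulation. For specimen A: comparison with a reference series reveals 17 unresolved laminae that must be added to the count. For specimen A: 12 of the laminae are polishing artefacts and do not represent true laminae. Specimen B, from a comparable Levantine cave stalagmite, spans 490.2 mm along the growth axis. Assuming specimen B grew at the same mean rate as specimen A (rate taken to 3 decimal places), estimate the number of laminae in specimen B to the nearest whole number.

Specimen A: correcting the raw count gives 3561 − 12 + 17 = 3566 true laminae.
Specimen A: multiplying by 2 years per lamina: 3566 × 2 = 7132 years.
A: 586.9 mm over 7132 years gives 586.9 / 7132 ≈ 0.082 mm/yr.
B spans 490.2 / 0.082 = 5978.05 years; at 2 years per lamina that is 5978.05 / 2 ≈ 2989 laminae.

2989 laminae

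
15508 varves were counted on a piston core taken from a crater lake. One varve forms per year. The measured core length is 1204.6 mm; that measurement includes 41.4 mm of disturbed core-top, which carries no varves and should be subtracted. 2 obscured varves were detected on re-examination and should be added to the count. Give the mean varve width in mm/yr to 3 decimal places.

True varve count = 15508 + 2 = 15510.
Net length = 1204.6 − 41.4 = 1163.2 mm.
Extension rate ≈ 1163.2 / 15510 = 0.075 mm/yr.

0.075 mm/yr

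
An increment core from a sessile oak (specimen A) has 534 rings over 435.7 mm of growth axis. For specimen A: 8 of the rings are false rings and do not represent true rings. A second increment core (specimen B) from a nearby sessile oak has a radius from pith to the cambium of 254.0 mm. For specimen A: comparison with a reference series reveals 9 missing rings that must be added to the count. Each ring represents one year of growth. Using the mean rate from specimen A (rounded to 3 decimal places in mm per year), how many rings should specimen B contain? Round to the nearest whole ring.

Specimen A: after corrections the count is 534 − 8 + 9 = 535 rings.
A: Extension rate ≈ 435.7 / 535 = 0.814 mm per year.
Specimen B: 254.0 mm / 0.814 mm per year = 312.04 years ≈ 312 rings.

312 rings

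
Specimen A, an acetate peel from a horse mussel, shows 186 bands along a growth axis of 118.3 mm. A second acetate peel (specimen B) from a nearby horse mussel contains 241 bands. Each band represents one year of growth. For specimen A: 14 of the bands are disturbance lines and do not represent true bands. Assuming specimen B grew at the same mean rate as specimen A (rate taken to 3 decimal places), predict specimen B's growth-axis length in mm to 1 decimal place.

Specimen A: after corrections the count is 186 − 14 = 172 bands.
A: 118.3 mm over 172 years gives 118.3 / 172 ≈ 0.688 mm per year.
Length of B = 0.688 × 241 = 165.8 mm.

165.8 mm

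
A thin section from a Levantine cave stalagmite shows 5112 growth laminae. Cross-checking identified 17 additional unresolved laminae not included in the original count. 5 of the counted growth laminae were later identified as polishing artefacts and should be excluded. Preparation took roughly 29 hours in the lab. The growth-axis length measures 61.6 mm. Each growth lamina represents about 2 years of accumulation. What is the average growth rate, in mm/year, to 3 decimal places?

Correcting the raw count gives 5112 − 5 + 17 = 5124 true growth laminae.
At 2 years per growth lamina, 5124 × 2 = 10248 years.
61.6 mm over 10248 years gives 61.6 / 10248 ≈ 0.006 mm/year.

0.006 mm/year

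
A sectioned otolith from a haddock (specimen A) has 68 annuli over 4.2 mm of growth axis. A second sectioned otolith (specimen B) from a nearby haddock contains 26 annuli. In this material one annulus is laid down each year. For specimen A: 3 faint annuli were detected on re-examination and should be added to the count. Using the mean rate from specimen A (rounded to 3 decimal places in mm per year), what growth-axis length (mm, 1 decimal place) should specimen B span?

Specimen A: after corrections the count is 68 + 3 = 71 annuli.
A: Mean rate = 4.2 mm / 71 years ≈ 0.059 mm per year.
Length of B = 0.059 × 26 = 1.5 mm.

1.5 mm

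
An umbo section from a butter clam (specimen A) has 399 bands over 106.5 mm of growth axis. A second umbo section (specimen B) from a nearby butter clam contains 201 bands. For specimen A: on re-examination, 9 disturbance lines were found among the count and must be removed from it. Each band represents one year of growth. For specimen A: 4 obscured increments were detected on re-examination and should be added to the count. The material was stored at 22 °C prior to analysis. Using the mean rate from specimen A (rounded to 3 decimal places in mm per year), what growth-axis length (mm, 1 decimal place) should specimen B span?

54.3 mm

Specimen A: adjusted count: 399 − 9 + 4 = 394 bands.
A: Extension rate ≈ 106.5 / 394 = 0.270 mm per year.
Length of B = 0.270 × 201 = 54.3 mm.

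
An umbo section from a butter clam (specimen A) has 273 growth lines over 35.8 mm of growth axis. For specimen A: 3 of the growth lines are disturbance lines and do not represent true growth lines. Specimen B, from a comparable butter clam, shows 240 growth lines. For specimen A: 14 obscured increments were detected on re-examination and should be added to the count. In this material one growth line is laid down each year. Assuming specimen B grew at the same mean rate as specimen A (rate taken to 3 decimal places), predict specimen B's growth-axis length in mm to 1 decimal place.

Specimen A: after corrections the count is 273 − 3 + 14 = 284 growth lines.
A: Extension rate ≈ 35.8 / 284 = 0.126 mm/yr.
Length of B = 0.126 × 240 = 30.2 mm.

30.2 mm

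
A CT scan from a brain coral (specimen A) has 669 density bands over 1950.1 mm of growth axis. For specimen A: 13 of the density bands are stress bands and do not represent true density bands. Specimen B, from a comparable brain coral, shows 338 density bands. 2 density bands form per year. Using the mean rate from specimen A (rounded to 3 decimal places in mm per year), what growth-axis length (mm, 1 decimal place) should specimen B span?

Specimen A: after corrections the count is 669 − 13 = 656 density bands.
Specimen A: 656 density bands at 2 per year is 656 / 2 = 328 years.
A: Extension rate ≈ 1950.1 / 328 = 5.945 mm/yr.
Specimen B: 338 density bands at 2 per year is 338 / 2 = 169 years. B's length ≈ 5.945 × 169 = 1004.7 mm.

1004.7 mm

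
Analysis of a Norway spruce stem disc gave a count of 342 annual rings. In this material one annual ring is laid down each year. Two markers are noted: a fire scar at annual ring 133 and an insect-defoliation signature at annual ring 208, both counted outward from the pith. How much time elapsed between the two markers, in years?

75 years

Separation: 208 − 133 = 75 annual rings.
At one annual ring per year, 75 years elapsed between them.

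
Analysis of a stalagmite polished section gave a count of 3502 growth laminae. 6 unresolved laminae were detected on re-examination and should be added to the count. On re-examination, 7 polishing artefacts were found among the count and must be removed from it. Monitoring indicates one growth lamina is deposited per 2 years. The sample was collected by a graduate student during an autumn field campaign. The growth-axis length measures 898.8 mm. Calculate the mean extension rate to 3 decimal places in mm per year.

0.128 mm per year

Correcting the raw count gives 3502 − 7 + 6 = 3501 true growth laminae.
At 2 years per growth lamina, 3501 × 2 = 7002 years.
898.8 mm over 7002 years gives 898.8 / 7002 ≈ 0.128 mm per year.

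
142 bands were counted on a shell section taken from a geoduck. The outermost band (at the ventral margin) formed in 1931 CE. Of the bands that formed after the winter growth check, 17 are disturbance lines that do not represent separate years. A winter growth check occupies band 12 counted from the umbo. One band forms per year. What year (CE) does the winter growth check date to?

142 − 12 = 130 bands lie beyond the winter growth check toward the ventral margin.
130 − 17 false = 113 true bands after the winter growth check.
1931 − 113 = 1818 CE.

1818 CE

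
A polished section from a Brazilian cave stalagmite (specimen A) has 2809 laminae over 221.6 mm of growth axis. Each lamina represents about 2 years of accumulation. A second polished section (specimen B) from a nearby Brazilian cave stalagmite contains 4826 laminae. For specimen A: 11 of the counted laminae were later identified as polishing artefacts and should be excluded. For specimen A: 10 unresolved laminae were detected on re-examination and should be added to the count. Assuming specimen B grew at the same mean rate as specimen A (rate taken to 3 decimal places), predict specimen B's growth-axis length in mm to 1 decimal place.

376.4 mm

Specimen A: after corrections the count is 2809 − 11 + 10 = 2808 laminae.
Specimen A: 2808 laminae at 2 years each span 2808 × 2 = 5616 years.
A: Mean rate = 221.6 mm / 5616 years ≈ 0.039 mm per year.
Specimen B: 4826 laminae at 2 years each span 4826 × 2 = 9652 years. Length of B = 0.039 × 9652 = 376.4 mm.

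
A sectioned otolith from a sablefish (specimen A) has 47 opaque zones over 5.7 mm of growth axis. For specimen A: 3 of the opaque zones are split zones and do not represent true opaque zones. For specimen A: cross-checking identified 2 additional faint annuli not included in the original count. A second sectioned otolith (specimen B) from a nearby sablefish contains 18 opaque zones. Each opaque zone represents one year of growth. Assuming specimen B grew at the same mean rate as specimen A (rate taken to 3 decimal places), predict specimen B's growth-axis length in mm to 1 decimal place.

Specimen A: true opaque zone count = 47 − 3 + 2 = 46.
A: Extension rate ≈ 5.7 / 46 = 0.124 mm per year.
Length of B = 0.124 × 18 = 2.2 mm.

2.2 mm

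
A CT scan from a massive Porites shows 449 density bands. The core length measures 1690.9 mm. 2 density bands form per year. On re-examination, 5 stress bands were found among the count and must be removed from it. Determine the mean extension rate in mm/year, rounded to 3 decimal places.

7.617 mm/year

True density band count = 449 − 5 = 444.
With 2 density bands per year, 444 / 2 = 222 years.
Extension rate ≈ 1690.9 / 222 = 7.617 mm/year.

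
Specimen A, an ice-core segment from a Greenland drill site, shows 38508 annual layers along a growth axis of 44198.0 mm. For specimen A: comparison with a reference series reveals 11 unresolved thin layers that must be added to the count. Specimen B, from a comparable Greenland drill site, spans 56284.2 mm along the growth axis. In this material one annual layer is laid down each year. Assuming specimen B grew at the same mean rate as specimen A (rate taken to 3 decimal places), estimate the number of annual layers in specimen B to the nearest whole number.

Specimen A: adjusted count: 38508 + 11 = 38519 annual layers.
A: Mean rate = 44198.0 mm / 38519 years ≈ 1.147 mm/year.
For B, 56284.2 / 1.147 = 49070.79 years ≈ 49071 annual layers.

49071 annual layers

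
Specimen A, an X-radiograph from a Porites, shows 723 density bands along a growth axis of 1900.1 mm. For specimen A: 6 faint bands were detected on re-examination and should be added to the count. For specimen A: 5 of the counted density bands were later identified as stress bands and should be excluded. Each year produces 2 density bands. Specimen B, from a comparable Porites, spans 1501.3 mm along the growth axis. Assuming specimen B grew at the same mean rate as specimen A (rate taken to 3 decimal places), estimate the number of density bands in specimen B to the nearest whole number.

572 density bands

Specimen A: true density band count = 723 − 5 + 6 = 724.
Specimen A: with 2 density bands per year, 724 / 2 = 362 years.
A: Mean rate = 1900.1 mm / 362 years ≈ 5.249 mm/yr.
Specimen B: 1501.3 mm / 5.249 mm per year = 286.02 years; at 2 density bands per year that is 286.02 × 2 ≈ 572 density bands.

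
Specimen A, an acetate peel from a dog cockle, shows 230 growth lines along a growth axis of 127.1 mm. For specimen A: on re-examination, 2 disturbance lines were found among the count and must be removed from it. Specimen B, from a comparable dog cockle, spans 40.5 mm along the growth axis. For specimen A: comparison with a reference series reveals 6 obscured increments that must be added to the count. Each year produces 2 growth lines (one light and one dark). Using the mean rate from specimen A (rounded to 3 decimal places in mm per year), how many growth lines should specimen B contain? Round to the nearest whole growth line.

75 growth lines

Specimen A: adjusted count: 230 − 2 + 6 = 234 growth lines.
Specimen A: with 2 growth lines per year, 234 / 2 = 117 years.
A: 127.1 mm over 117 years gives 127.1 / 117 ≈ 1.086 mm/yr.
For B, 40.5 / 1.086 = 37.29 years; at 2 growth lines per year that is 37.29 × 2 ≈ 75 growth lines.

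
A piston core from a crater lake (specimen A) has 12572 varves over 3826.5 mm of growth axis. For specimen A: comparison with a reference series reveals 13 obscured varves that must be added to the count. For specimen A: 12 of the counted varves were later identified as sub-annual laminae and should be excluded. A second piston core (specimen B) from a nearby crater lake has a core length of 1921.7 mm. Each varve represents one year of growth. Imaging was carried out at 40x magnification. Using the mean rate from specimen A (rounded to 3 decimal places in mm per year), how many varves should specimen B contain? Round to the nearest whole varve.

Specimen A: correcting the raw count gives 12572 − 12 + 13 = 12573 true varves.
A: 3826.5 mm over 12573 years gives 3826.5 / 12573 ≈ 0.304 mm/yr.
For B, 1921.7 / 0.304 = 6321.38 years ≈ 6321 varves.

6321 varves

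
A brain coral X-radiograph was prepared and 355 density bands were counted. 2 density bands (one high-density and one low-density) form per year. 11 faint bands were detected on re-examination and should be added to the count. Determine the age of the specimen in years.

183 yr

True density band count = 355 + 11 = 366.
With 2 density bands per year, 366 / 2 = 183 years.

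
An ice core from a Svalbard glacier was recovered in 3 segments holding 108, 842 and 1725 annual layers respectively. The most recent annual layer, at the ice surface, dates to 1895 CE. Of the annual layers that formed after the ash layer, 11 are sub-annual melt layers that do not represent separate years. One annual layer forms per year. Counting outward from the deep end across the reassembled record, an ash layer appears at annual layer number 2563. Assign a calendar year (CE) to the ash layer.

Total annual layers = 108 + 842 + 1725 = 2675.
2675 − 2563 = 112 annual layers lie beyond the ash layer toward the ice surface.
Excluding 11 false annual layers: 112 − 11 = 101.
1895 − 101 = 1794 CE.

1794 CE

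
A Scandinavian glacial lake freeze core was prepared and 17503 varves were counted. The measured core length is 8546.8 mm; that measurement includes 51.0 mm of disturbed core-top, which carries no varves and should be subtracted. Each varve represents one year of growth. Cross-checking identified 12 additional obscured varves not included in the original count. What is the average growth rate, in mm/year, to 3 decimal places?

0.485 mm/year

After corrections the count is 17503 + 12 = 17515 varves.
Net length = 8546.8 − 51.0 = 8495.8 mm.
Extension rate ≈ 8495.8 / 17515 = 0.485 mm/year.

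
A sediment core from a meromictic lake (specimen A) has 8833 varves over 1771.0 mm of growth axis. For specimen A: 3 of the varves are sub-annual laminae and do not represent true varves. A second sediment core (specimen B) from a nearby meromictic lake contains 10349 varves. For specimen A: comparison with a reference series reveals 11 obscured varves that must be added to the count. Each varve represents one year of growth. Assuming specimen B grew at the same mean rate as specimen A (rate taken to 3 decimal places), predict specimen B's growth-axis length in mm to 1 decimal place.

2069.8 mm

Specimen A: correcting the raw count gives 8833 − 3 + 11 = 8841 true varves.
A: 1771.0 mm over 8841 years gives 1771.0 / 8841 ≈ 0.200 mm/yr.
For B, 0.200 mm/year × 10349 years = 2069.8 mm.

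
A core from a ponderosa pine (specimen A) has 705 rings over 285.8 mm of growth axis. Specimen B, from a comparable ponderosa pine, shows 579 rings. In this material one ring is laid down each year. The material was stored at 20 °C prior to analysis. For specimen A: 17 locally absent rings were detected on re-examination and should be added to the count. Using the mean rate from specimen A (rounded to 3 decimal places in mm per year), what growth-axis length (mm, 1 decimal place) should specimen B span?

Specimen A: true ring count = 705 + 17 = 722.
A: Extension rate ≈ 285.8 / 722 = 0.396 mm/yr.
B's length ≈ 0.396 × 579 = 229.3 mm.

229.3 mm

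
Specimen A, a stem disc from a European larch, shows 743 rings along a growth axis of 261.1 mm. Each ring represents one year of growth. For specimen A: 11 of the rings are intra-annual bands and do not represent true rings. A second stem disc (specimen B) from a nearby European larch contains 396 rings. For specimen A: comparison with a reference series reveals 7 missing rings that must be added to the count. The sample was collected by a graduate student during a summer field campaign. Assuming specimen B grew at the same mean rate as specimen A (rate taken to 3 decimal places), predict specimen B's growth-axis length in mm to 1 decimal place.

Specimen A: after corrections the count is 743 − 11 + 7 = 739 rings.
A: Extension rate ≈ 261.1 / 739 = 0.353 mm/yr.
For B, 0.353 mm/year × 396 years = 139.8 mm.

139.8 mm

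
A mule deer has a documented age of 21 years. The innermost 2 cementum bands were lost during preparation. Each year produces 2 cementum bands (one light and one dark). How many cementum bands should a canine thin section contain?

Expected cementum bands: 21 × 2 = 42.
42 − 2 missed = 40 cementum bands expected in the prepared section.

40 cementum bands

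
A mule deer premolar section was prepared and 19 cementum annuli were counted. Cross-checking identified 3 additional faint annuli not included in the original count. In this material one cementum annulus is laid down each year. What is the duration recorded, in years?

Correcting the raw count gives 19 + 3 = 22 true cementum annuli.
One cementum annulus per year makes the duration 22 years.

22 years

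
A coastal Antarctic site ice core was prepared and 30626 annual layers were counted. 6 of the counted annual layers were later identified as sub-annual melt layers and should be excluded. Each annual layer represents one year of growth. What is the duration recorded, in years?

After corrections the count is 30626 − 6 = 30620 annual layers.
With a one-to-one annual layer periodicity this is 30620 years.

30620 yr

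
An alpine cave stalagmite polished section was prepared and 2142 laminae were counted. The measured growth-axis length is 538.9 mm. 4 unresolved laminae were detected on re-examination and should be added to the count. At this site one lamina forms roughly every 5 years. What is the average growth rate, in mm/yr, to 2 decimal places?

True lamina count = 2142 + 4 = 2146.
At 5 years per lamina, 2146 × 5 = 10730 years.
Extension rate ≈ 538.9 / 10730 = 0.05 mm/yr.

0.05 mm/yr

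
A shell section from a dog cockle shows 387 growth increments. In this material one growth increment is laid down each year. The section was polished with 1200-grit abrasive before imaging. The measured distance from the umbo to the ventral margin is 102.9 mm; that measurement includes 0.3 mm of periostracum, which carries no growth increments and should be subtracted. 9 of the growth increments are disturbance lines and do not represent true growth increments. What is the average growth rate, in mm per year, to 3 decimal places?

0.271 mm per year

After corrections the count is 387 − 9 = 378 growth increments.
Removing the 0.3 mm offcut leaves 102.9 − 0.3 = 102.6 mm.
Mean rate = 102.6 mm / 378 years ≈ 0.271 mm per year.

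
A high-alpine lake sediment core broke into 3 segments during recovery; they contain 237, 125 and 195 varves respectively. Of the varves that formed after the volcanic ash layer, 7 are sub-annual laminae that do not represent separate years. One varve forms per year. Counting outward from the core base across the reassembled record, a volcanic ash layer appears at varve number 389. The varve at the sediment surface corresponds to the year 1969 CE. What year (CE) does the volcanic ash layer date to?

1808 CE

Total varves = 237 + 125 + 195 = 557.
The volcanic ash layer sits at varve 389 from the core base, so 557 − 389 = 168 varves formed after it.
168 − 7 false = 161 true varves after the volcanic ash layer.
1969 − 161 = 1808 CE.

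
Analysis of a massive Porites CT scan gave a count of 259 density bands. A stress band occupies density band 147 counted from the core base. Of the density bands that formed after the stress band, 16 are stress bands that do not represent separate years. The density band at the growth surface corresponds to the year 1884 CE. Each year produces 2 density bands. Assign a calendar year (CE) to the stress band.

1836 CE

Between density band 147 and the growth surface there are 259 − 147 = 112 density bands.
Removing the 16 false density bands leaves 112 − 16 = 96 true density bands beyond the stress band.
With 2 density bands per year, 96 / 2 = 48 years.
1884 − 48 = 1836 CE.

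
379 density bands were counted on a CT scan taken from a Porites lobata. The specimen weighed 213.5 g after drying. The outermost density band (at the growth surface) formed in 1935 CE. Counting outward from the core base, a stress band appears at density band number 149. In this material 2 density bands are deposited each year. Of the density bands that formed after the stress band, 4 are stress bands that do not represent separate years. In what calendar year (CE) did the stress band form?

The stress band sits at density band 149 from the core base, so 379 − 149 = 230 density bands formed after it.
Removing the 4 false density bands leaves 230 − 4 = 226 true density bands beyond the stress band.
226 density bands at 2 per year is 226 / 2 = 113 years.
The density band at the growth surface is 1935 CE, so the stress band dates to 1935 − 113 = 1822 CE.

1822 CE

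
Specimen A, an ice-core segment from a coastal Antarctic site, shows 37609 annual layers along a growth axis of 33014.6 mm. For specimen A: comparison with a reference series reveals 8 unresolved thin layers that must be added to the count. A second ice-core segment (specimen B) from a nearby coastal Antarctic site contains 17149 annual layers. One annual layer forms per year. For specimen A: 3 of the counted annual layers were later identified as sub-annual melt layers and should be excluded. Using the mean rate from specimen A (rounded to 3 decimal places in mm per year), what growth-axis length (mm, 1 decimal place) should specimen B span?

Specimen A: adjusted count: 37609 − 3 + 8 = 37614 annual layers.
A: Mean rate = 33014.6 mm / 37614 years ≈ 0.878 mm/year.
B's length ≈ 0.878 × 17149 = 15056.8 mm.

15056.8 mm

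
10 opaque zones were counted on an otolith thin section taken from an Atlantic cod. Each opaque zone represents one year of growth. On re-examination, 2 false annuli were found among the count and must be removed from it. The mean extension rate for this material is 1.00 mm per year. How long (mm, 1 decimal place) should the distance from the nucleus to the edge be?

True opaque zone count = 10 − 2 = 8.
Length ≈ 1.00 × 8 = 8.0 mm.

8.0 mm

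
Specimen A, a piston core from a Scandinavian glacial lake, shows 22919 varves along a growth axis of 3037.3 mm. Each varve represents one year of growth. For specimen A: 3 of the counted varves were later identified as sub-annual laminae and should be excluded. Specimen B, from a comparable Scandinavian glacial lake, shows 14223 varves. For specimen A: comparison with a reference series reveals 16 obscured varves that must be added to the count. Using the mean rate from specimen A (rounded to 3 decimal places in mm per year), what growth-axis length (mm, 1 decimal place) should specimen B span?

1877.4 mm

Specimen A: true varve count = 22919 − 3 + 16 = 22932.
A: Mean rate = 3037.3 mm / 22932 years ≈ 0.132 mm/yr.
For B, 0.132 mm/year × 14223 years = 1877.4 mm.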